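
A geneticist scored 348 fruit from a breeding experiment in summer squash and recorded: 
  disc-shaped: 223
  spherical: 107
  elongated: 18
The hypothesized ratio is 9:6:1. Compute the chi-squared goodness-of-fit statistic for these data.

Total ratio parts = 16. Expected numbers out of 348:
  disc-shaped: 348 × 9/16 = 195.75
  spherical: 348 × 6/16 = 130.5
  elongated: 348 × 1/16 = 21.75
χ² = Σ (O − E)² / E
  disc-shaped: (223 − 195.75)² / 195.75 = 3.7934
  spherical: (107 − 130.5)² / 130.5 = 4.2318
  elongated: (18 − 21.75)² / 21.75 = 0.6466
χ² = 3.7934 + 4.2318 + 0.6466 = 8.6718 ≈ 8.672

8.672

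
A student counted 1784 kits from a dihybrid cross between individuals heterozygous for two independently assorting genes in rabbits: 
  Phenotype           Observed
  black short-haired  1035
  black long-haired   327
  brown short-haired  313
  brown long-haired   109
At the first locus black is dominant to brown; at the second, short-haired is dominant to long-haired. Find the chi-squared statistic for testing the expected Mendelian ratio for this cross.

2.595

A dihybrid F₂ with independent assortment and complete dominance at both loci gives a 9:3:3:1 phenotypic ratio.
Expected counts for N = 1784 under a 9:3:3:1 ratio (total parts = 16):
  black short-haired: 1784 × 9/16 = 1003.5
  black long-haired: 1784 × 3/16 = 334.5
  brown short-haired: 1784 × 3/16 = 334.5
  brown long-haired: 1784 × 1/16 = 111.5
χ² = Σ (O − E)² / E
  black short-haired: (1035 − 1003.5)² / 1003.5 = 0.9888
  black long-haired: (327 − 334.5)² / 334.5 = 0.1682
  brown short-haired: (313 − 334.5)² / 334.5 = 1.3819
  brown long-haired: (109 − 111.5)² / 111.5 = 0.0561
χ² = 0.9888 + 0.1682 + 1.3819 + 0.0561 = 2.595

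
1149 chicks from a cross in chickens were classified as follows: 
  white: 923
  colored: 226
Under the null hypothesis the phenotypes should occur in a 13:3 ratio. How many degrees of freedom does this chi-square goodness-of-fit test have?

1

A goodness-of-fit test with 2 phenotype classes has df = 2 − 1 = 1.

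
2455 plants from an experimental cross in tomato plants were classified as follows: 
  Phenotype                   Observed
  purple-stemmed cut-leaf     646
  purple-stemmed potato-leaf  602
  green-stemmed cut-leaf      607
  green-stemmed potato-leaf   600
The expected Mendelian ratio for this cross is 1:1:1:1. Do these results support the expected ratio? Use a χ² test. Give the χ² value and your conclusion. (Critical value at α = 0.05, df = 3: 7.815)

Under the 1:1:1:1 hypothesis (Σ ratio = 4, N = 2455):
  purple-stemmed cut-leaf: 2455 × 1/4 = 613.75
  purple-stemmed potato-leaf: 2455 × 1/4 = 613.75
  green-stemmed cut-leaf: 2455 × 1/4 = 613.75
  green-stemmed potato-leaf: 2455 × 1/4 = 613.75
χ² = Σ (O − E)² / E
  purple-stemmed cut-leaf: (646 − 613.75)² / 613.75 = 1.6946
  purple-stemmed potato-leaf: (602 − 613.75)² / 613.75 = 0.2249
  green-stemmed cut-leaf: (607 − 613.75)² / 613.75 = 0.0742
  green-stemmed potato-leaf: (600 − 613.75)² / 613.75 = 0.3080
χ² = 1.6946 + 0.2249 + 0.0742 + 0.3080 = 2.3017 ≈ 2.302
Degrees of freedom = 4 − 1 = 3; critical value at α = 0.05 is 7.815.
Since 2.302 < 7.815, we fail to reject the null hypothesis — the data are consistent with the 1:1:1:1 ratio.

2.302; consistent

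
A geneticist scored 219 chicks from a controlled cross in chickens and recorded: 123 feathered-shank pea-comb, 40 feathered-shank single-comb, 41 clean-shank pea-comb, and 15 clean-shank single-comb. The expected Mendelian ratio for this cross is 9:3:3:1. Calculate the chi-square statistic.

The 9:3:3:1 ratio has 16 parts, so with N = 219 the expected counts are:
  feathered-shank pea-comb: 219 × 9/16 = 123.1875
  feathered-shank single-comb: 219 × 3/16 = 41.0625
  clean-shank pea-comb: 219 × 3/16 = 41.0625
  clean-shank single-comb: 219 × 1/16 = 13.6875
χ² = Σ (O − E)² / E
  feathered-shank pea-comb: (123 − 123.1875)² / 123.1875 = 0.0003
  feathered-shank single-comb: (40 − 41.0625)² / 41.0625 = 0.0275
  clean-shank pea-comb: (41 − 41.0625)² / 41.0625 = 0.0001
  clean-shank single-comb: (15 − 13.6875)² / 13.6875 = 0.1259
χ² = 0.0003 + 0.0275 + 0.0001 + 0.1259 = 0.1538 ≈ 0.154

0.154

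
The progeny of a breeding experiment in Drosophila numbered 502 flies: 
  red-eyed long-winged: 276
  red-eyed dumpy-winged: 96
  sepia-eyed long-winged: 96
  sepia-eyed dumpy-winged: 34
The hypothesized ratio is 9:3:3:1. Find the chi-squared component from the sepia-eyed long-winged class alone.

Expected counts for N = 502 under a 9:3:3:1 ratio (total parts = 16):
  red-eyed long-winged: 502 × 9/16 = 282.375
  red-eyed dumpy-winged: 502 × 3/16 = 94.125
  sepia-eyed long-winged: 502 × 3/16 = 94.125
  sepia-eyed dumpy-winged: 502 × 1/16 = 31.375
Contribution of sepia-eyed long-winged: (96 − 94.125)² / 94.125 = 0.0374

0.037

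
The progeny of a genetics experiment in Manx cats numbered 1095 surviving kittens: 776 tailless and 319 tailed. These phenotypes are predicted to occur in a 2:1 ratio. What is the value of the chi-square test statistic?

Expected counts for N = 1095 under a 2:1 ratio (total parts = 3):
  tailless: 1095 × 2/3 = 730
  tailed: 1095 × 1/3 = 365
χ² = Σ (O − E)² / E
  tailless: (776 − 730)² / 730 = 2.8986
  tailed: (319 − 365)² / 365 = 5.7973
χ² = 2.8986 + 5.7973 = 8.6959 ≈ 8.696

8.696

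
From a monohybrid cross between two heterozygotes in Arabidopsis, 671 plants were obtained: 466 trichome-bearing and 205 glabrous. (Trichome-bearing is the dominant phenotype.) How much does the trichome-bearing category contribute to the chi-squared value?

2.757

For a monohybrid cross between heterozygotes with complete dominance, the expected phenotypic ratio is 3:1.
Expected counts for N = 671 under a 3:1 ratio (total parts = 4):
  trichome-bearing: 671 × 3/4 = 503.25
  glabrous: 671 × 1/4 = 167.75
Contribution of trichome-bearing: (466 − 503.25)² / 503.25 = 2.7572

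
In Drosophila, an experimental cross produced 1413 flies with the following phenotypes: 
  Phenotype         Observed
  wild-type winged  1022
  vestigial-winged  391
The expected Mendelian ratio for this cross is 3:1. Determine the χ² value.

5.379

Expected counts for N = 1413 under a 3:1 ratio (total parts = 4):
  wild-type winged: 1413 × 3/4 = 1059.75
  vestigial-winged: 1413 × 1/4 = 353.25
χ² = Σ (O − E)² / E
  wild-type winged: (1022 − 1059.75)² / 1059.75 = 1.3447
  vestigial-winged: (391 − 353.25)² / 353.25 = 4.0341
χ² = 1.3447 + 4.0341 = 5.3788 ≈ 5.379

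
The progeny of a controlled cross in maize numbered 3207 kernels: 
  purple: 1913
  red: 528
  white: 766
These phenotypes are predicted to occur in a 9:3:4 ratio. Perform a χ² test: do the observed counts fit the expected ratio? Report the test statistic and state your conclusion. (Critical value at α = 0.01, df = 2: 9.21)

17.126; not consistent

Total ratio parts = 16. Expected numbers out of 3207:
  purple: 3207 × 9/16 = 1803.9375
  red: 3207 × 3/16 = 601.3125
  white: 3207 × 4/16 = 801.75
χ² = Σ (O − E)² / E
  purple: (1913 − 1803.9375)² / 1803.9375 = 6.5937
  red: (528 − 601.3125)² / 601.3125 = 8.9383
  white: (766 − 801.75)² / 801.75 = 1.5941
χ² = 6.5937 + 8.9383 + 1.5941 = 17.1261 ≈ 17.126
Degrees of freedom = 3 − 1 = 2; critical value at α = 0.01 is 9.21.
Since 17.126 > 9.21, we reject the null hypothesis — the data do not fit the 9:3:4 ratio.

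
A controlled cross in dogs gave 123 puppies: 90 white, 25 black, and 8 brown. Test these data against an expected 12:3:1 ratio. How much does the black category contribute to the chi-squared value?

0.163

Expected counts for N = 123 under a 12:3:1 ratio (total parts = 16):
  white: 123 × 12/16 = 92.25
  black: 123 × 3/16 = 23.0625
  brown: 123 × 1/16 = 7.6875
Contribution of black: (25 − 23.0625)² / 23.0625 = 0.1628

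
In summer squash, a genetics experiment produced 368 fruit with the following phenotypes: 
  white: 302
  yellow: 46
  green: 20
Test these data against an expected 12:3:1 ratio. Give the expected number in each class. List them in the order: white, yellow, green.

The 12:3:1 ratio has 16 parts, so with N = 368 the expected counts are:
  white: 368 × 12/16 = 276
  yellow: 368 × 3/16 = 69
  green: 368 × 1/16 = 23

276, 69, 23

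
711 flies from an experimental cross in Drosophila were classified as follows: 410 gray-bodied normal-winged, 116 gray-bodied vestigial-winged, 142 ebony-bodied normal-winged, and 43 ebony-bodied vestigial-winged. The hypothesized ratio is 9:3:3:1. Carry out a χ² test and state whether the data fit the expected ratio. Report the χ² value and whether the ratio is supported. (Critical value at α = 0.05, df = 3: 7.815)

3.114; consistent

Under the 9:3:3:1 hypothesis (Σ ratio = 16, N = 711):
  gray-bodied normal-winged: 711 × 9/16 = 399.9375
  gray-bodied vestigial-winged: 711 × 3/16 = 133.3125
  ebony-bodied normal-winged: 711 × 3/16 = 133.3125
  ebony-bodied vestigial-winged: 711 × 1/16 = 44.4375
χ² = Σ (O − E)² / E
  gray-bodied normal-winged: (410 − 399.9375)² / 399.9375 = 0.2532
  gray-bodied vestigial-winged: (116 − 133.3125)² / 133.3125 = 2.2483
  ebony-bodied normal-winged: (142 − 133.3125)² / 133.3125 = 0.5661
  ebony-bodied vestigial-winged: (43 − 44.4375)² / 44.4375 = 0.0465
χ² = 0.2532 + 2.2483 + 0.5661 + 0.0465 = 3.1141 ≈ 3.114
Degrees of freedom = 4 − 1 = 3; critical value at α = 0.05 is 7.815.
Since 3.114 < 7.815, we fail to reject the null hypothesis — the data are consistent with the 9:3:3:1 ratio.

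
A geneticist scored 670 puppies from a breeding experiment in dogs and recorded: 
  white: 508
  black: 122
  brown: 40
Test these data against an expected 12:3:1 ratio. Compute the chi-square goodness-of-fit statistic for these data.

Total ratio parts = 16. Expected numbers out of 670:
  white: 670 × 12/16 = 502.5
  black: 670 × 3/16 = 125.625
  brown: 670 × 1/16 = 41.875
χ² = Σ (O − E)² / E
  white: (508 − 502.5)² / 502.5 = 0.0602
  black: (122 − 125.625)² / 125.625 = 0.1046
  brown: (40 − 41.875)² / 41.875 = 0.0840
χ² = 0.0602 + 0.1046 + 0.0840 = 0.2488 ≈ 0.249

0.249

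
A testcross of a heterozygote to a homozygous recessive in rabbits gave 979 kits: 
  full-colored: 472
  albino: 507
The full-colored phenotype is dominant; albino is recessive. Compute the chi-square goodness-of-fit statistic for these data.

1.251

A testcross of a heterozygote (Aa × aa) gives a 1:1 phenotypic ratio.
Total ratio parts = 2. Expected numbers out of 979:
  full-colored: 979 × 1/2 = 489.5
  albino: 979 × 1/2 = 489.5
χ² = Σ (O − E)² / E
  full-colored: (472 − 489.5)² / 489.5 = 0.6256
  albino: (507 − 489.5)² / 489.5 = 0.6256
χ² = 0.6256 + 0.6256 = 1.2512 ≈ 1.251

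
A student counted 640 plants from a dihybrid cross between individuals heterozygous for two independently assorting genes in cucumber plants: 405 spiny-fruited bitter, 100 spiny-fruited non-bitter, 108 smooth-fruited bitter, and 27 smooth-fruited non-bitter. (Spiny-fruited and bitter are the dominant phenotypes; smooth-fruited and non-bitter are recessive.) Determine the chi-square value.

14.383

A dihybrid F₂ with independent assortment and complete dominance at both loci gives a 9:3:3:1 phenotypic ratio.
Under the 9:3:3:1 hypothesis (Σ ratio = 16, N = 640):
  spiny-fruited bitter: 640 × 9/16 = 360
  spiny-fruited non-bitter: 640 × 3/16 = 120
  smooth-fruited bitter: 640 × 3/16 = 120
  smooth-fruited non-bitter: 640 × 1/16 = 40
χ² = Σ (O − E)² / E
  spiny-fruited bitter: (405 − 360)² / 360 = 5.6250
  spiny-fruited non-bitter: (100 − 120)² / 120 = 3.3333
  smooth-fruited bitter: (108 − 120)² / 120 = 1.2000
  smooth-fruited non-bitter: (27 − 40)² / 40 = 4.2250
χ² = 5.6250 + 3.3333 + 1.2000 + 4.2250 = 14.3833 ≈ 14.383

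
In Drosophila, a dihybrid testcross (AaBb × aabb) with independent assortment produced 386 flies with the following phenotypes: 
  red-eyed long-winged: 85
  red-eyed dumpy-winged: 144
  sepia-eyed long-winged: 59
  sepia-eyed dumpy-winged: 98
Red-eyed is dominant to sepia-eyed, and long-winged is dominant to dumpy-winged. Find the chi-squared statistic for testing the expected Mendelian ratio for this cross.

39.347

A dihybrid testcross with independent assortment gives a 1:1:1:1 ratio.
Expected counts for N = 386 under a 1:1:1:1 ratio (total parts = 4):
  red-eyed long-winged: 386 × 1/4 = 96.5
  red-eyed dumpy-winged: 386 × 1/4 = 96.5
  sepia-eyed long-winged: 386 × 1/4 = 96.5
  sepia-eyed dumpy-winged: 386 × 1/4 = 96.5
χ² = Σ (O − E)² / E
  red-eyed long-winged: (85 − 96.5)² / 96.5 = 1.3705
  red-eyed dumpy-winged: (144 − 96.5)² / 96.5 = 23.3808
  sepia-eyed long-winged: (59 − 96.5)² / 96.5 = 14.5725
  sepia-eyed dumpy-winged: (98 − 96.5)² / 96.5 = 0.0233
χ² = 1.3705 + 23.3808 + 14.5725 + 0.0233 = 39.3471 ≈ 39.347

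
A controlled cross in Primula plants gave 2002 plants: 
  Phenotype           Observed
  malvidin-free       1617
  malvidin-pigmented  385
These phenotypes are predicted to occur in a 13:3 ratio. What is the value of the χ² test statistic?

0.304

Expected counts for N = 2002 under a 13:3 ratio (total parts = 16):
  malvidin-free: 2002 × 13/16 = 1626.625
  malvidin-pigmented: 2002 × 3/16 = 375.375
χ² = Σ (O − E)² / E
  malvidin-free: (1617 − 1626.625)² / 1626.625 = 0.0570
  malvidin-pigmented: (385 − 375.375)² / 375.375 = 0.2468
χ² = 0.0570 + 0.2468 = 0.3038 ≈ 0.304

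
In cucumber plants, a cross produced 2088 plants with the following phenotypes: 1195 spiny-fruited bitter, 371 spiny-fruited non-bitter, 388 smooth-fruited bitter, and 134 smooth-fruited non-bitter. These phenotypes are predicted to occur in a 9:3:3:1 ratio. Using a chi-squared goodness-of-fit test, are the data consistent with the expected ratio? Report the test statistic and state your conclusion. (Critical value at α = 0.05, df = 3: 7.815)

1.556; consistent

The 9:3:3:1 ratio has 16 parts, so with N = 2088 the expected counts are:
  spiny-fruited bitter: 2088 × 9/16 = 1174.5
  spiny-fruited non-bitter: 2088 × 3/16 = 391.5
  smooth-fruited bitter: 2088 × 3/16 = 391.5
  smooth-fruited non-bitter: 2088 × 1/16 = 130.5
χ² = Σ (O − E)² / E
  spiny-fruited bitter: (1195 − 1174.5)² / 1174.5 = 0.3578
  spiny-fruited non-bitter: (371 − 391.5)² / 391.5 = 1.0734
  smooth-fruited bitter: (388 − 391.5)² / 391.5 = 0.0313
  smooth-fruited non-bitter: (134 − 130.5)² / 130.5 = 0.0939
χ² = 0.3578 + 1.0734 + 0.0313 + 0.0939 = 1.5564 ≈ 1.556
Degrees of freedom = 4 − 1 = 3; critical value at α = 0.05 is 7.815.
Since 1.556 < 7.815, we fail to reject the null hypothesis — the data are consistent with the 9:3:3:1 ratio.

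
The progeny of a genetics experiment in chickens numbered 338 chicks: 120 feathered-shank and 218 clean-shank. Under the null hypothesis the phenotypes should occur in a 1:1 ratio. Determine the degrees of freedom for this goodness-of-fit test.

1

A goodness-of-fit test with 2 phenotype classes has df = 2 − 1 = 1.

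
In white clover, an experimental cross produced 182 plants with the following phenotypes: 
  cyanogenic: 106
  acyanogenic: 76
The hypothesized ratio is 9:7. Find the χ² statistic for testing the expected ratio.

The 9:7 ratio has 16 parts, so with N = 182 the expected counts are:
  cyanogenic: 182 × 9/16 = 102.375
  acyanogenic: 182 × 7/16 = 79.625
χ² = Σ (O − E)² / E
  cyanogenic: (106 − 102.375)² / 102.375 = 0.1284
  acyanogenic: (76 − 79.625)² / 79.625 = 0.1650
χ² = 0.1284 + 0.1650 = 0.2934 ≈ 0.293

0.293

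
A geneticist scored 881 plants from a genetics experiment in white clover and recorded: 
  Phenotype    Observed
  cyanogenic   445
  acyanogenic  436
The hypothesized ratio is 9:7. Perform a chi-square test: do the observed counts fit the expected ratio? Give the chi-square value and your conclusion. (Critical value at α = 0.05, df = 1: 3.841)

The 9:7 ratio has 16 parts, so with N = 881 the expected counts are:
  cyanogenic: 881 × 9/16 = 495.5625
  acyanogenic: 881 × 7/16 = 385.4375
χ² = Σ (O − E)² / E
  cyanogenic: (445 − 495.5625)² / 495.5625 = 5.1589
  acyanogenic: (436 − 385.4375)² / 385.4375 = 6.6329
χ² = 5.1589 + 6.6329 = 11.7918 ≈ 11.792
Degrees of freedom = 2 − 1 = 1; critical value at α = 0.05 is 3.841.
Since 11.792 > 3.841, we reject the null hypothesis — the data do not fit the 9:7 ratio.

11.792; not consistent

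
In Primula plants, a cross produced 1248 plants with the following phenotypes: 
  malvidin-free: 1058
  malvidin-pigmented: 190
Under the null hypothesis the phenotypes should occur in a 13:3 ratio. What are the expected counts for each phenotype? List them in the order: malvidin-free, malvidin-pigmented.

1014, 234

Total ratio parts = 16. Expected numbers out of 1248:
  malvidin-free: 1248 × 13/16 = 1014
  malvidin-pigmented: 1248 × 3/16 = 234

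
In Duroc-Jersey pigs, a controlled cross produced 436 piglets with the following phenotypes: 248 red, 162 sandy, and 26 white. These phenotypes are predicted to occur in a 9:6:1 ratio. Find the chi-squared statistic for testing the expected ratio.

0.102

Expected counts for N = 436 under a 9:6:1 ratio (total parts = 16):
  red: 436 × 9/16 = 245.25
  sandy: 436 × 6/16 = 163.5
  white: 436 × 1/16 = 27.25
χ² = Σ (O − E)² / E
  red: (248 − 245.25)² / 245.25 = 0.0308
  sandy: (162 − 163.5)² / 163.5 = 0.0138
  white: (26 − 27.25)² / 27.25 = 0.0573
χ² = 0.0308 + 0.0138 + 0.0573 = 0.1019 ≈ 0.102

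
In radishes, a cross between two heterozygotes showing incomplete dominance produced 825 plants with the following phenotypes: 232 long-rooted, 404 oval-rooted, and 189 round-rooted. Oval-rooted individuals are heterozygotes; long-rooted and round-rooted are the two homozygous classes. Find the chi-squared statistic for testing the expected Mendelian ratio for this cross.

4.833

With incomplete dominance, a heterozygote × heterozygote cross gives a 1:2:1 phenotypic ratio.
The 1:2:1 ratio has 4 parts, so with N = 825 the expected counts are:
  long-rooted: 825 × 1/4 = 206.25
  oval-rooted: 825 × 2/4 = 412.5
  round-rooted: 825 × 1/4 = 206.25
χ² = Σ (O − E)² / E
  long-rooted: (232 − 206.25)² / 206.25 = 3.2148
  oval-rooted: (404 − 412.5)² / 412.5 = 0.1752
  round-rooted: (189 − 206.25)² / 206.25 = 1.4427
χ² = 3.2148 + 0.1752 + 1.4427 = 4.8327 ≈ 4.833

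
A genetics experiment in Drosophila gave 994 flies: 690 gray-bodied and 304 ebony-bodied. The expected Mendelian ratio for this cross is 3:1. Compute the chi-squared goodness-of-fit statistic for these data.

Total ratio parts = 4. Expected numbers out of 994:
  gray-bodied: 994 × 3/4 = 745.5
  ebony-bodied: 994 × 1/4 = 248.5
χ² = Σ (O − E)² / E
  gray-bodied: (690 − 745.5)² / 745.5 = 4.1318
  ebony-bodied: (304 − 248.5)² / 248.5 = 12.3954
χ² = 4.1318 + 12.3954 = 16.5272 ≈ 16.527

16.527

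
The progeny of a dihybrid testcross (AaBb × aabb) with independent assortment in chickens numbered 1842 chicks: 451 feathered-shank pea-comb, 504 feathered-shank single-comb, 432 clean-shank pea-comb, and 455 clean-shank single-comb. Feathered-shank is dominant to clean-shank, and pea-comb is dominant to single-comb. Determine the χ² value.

A dihybrid testcross with independent assortment gives a 1:1:1:1 ratio.
The 1:1:1:1 ratio has 4 parts, so with N = 1842 the expected counts are:
  feathered-shank pea-comb: 1842 × 1/4 = 460.5
  feathered-shank single-comb: 1842 × 1/4 = 460.5
  clean-shank pea-comb: 1842 × 1/4 = 460.5
  clean-shank single-comb: 1842 × 1/4 = 460.5
χ² = Σ (O − E)² / E
  feathered-shank pea-comb: (451 − 460.5)² / 460.5 = 0.1960
  feathered-shank single-comb: (504 − 460.5)² / 460.5 = 4.1091
  clean-shank pea-comb: (432 − 460.5)² / 460.5 = 1.7638
  clean-shank single-comb: (455 − 460.5)² / 460.5 = 0.0657
χ² = 0.1960 + 4.1091 + 1.7638 + 0.0657 = 6.1346 ≈ 6.135

6.135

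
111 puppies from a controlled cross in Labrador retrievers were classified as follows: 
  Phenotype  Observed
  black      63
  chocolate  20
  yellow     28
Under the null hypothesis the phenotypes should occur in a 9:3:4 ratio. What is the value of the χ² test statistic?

Total ratio parts = 16. Expected numbers out of 111:
  black: 111 × 9/16 = 62.4375
  chocolate: 111 × 3/16 = 20.8125
  yellow: 111 × 4/16 = 27.75
χ² = Σ (O − E)² / E
  black: (63 − 62.4375)² / 62.4375 = 0.0051
  chocolate: (20 − 20.8125)² / 20.8125 = 0.0317
  yellow: (28 − 27.75)² / 27.75 = 0.0023
χ² = 0.0051 + 0.0317 + 0.0023 = 0.0391 ≈ 0.039

0.039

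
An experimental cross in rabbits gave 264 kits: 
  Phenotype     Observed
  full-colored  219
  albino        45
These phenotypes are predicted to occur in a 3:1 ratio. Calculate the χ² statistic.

Under the 3:1 hypothesis (Σ ratio = 4, N = 264):
  full-colored: 264 × 3/4 = 198
  albino: 264 × 1/4 = 66
χ² = Σ (O − E)² / E
  full-colored: (219 − 198)² / 198 = 2.2273
  albino: (45 − 66)² / 66 = 6.6818
χ² = 2.2273 + 6.6818 = 8.9091 ≈ 8.909

8.909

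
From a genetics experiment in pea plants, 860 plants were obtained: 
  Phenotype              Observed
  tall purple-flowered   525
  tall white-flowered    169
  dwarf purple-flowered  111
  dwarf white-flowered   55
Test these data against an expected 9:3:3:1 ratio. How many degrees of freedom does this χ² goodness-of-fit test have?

3

A goodness-of-fit test with 4 phenotype classes has df = 4 − 1 = 3.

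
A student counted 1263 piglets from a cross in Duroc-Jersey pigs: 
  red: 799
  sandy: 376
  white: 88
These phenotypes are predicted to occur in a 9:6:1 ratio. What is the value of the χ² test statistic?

Total ratio parts = 16. Expected numbers out of 1263:
  red: 1263 × 9/16 = 710.4375
  sandy: 1263 × 6/16 = 473.625
  white: 1263 × 1/16 = 78.9375
χ² = Σ (O − E)² / E
  red: (799 − 710.4375)² / 710.4375 = 11.0401
  sandy: (376 − 473.625)² / 473.625 = 20.1228
  white: (88 − 78.9375)² / 78.9375 = 1.0404
χ² = 11.0401 + 20.1228 + 1.0404 = 32.2033 ≈ 32.203

32.203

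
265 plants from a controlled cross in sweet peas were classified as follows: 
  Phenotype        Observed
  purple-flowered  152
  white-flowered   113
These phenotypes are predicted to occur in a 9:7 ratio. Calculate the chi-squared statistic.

0.132

Total ratio parts = 16. Expected numbers out of 265:
  purple-flowered: 265 × 9/16 = 149.0625
  white-flowered: 265 × 7/16 = 115.9375
χ² = Σ (O − E)² / E
  purple-flowered: (152 − 149.0625)² / 149.0625 = 0.0579
  white-flowered: (113 − 115.9375)² / 115.9375 = 0.0744
χ² = 0.0579 + 0.0744 = 0.1323 ≈ 0.132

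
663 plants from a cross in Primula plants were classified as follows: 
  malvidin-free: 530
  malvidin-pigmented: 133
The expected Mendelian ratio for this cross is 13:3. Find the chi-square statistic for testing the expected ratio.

0.747

The 13:3 ratio has 16 parts, so with N = 663 the expected counts are:
  malvidin-free: 663 × 13/16 = 538.6875
  malvidin-pigmented: 663 × 3/16 = 124.3125
χ² = Σ (O − E)² / E
  malvidin-free: (530 − 538.6875)² / 538.6875 = 0.1401
  malvidin-pigmented: (133 − 124.3125)² / 124.3125 = 0.6071
χ² = 0.1401 + 0.6071 = 0.7472 ≈ 0.747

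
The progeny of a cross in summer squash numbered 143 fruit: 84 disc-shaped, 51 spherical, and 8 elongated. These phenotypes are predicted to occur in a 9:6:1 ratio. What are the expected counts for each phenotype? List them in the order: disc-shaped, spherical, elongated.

80.4375, 53.625, 8.9375

Under the 9:6:1 hypothesis (Σ ratio = 16, N = 143):
  disc-shaped: 143 × 9/16 = 80.4375
  spherical: 143 × 6/16 = 53.625
  elongated: 143 × 1/16 = 8.9375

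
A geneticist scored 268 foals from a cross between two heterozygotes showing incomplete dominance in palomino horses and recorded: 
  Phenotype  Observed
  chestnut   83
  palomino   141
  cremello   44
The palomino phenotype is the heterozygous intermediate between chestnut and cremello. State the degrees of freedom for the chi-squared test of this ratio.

2

With incomplete dominance, a heterozygote × heterozygote cross gives a 1:2:1 phenotypic ratio.
A goodness-of-fit test with 3 phenotype classes has df = 3 − 1 = 2.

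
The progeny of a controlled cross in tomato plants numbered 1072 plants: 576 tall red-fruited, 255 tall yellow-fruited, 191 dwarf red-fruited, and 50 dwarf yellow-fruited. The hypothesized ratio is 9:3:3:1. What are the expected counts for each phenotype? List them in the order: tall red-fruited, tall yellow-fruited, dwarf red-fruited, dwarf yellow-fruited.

Under the 9:3:3:1 hypothesis (Σ ratio = 16, N = 1072):
  tall red-fruited: 1072 × 9/16 = 603
  tall yellow-fruited: 1072 × 3/16 = 201
  dwarf red-fruited: 1072 × 3/16 = 201
  dwarf yellow-fruited: 1072 × 1/16 = 67

603, 201, 201, 67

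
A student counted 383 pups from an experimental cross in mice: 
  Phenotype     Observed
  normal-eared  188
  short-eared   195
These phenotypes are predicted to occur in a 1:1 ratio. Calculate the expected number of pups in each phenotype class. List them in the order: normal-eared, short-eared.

Under the 1:1 hypothesis (Σ ratio = 2, N = 383):
  normal-eared: 383 × 1/2 = 191.5
  short-eared: 383 × 1/2 = 191.5

191.5, 191.5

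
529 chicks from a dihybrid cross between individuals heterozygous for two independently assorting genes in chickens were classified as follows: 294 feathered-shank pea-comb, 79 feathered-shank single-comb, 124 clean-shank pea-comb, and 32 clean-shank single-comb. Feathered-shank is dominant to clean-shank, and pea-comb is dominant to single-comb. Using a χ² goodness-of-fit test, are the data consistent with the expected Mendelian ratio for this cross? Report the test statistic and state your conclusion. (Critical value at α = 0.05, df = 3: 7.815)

10.393; not consistent

A dihybrid F₂ with independent assortment and complete dominance at both loci gives a 9:3:3:1 phenotypic ratio.
The 9:3:3:1 ratio has 16 parts, so with N = 529 the expected counts are:
  feathered-shank pea-comb: 529 × 9/16 = 297.5625
  feathered-shank single-comb: 529 × 3/16 = 99.1875
  clean-shank pea-comb: 529 × 3/16 = 99.1875
  clean-shank single-comb: 529 × 1/16 = 33.0625
χ² = Σ (O − E)² / E
  feathered-shank pea-comb: (294 − 297.5625)² / 297.5625 = 0.0427
  feathered-shank single-comb: (79 − 99.1875)² / 99.1875 = 4.1087
  clean-shank pea-comb: (124 − 99.1875)² / 99.1875 = 6.2070
  clean-shank single-comb: (32 − 33.0625)² / 33.0625 = 0.0341
χ² = 0.0427 + 4.1087 + 6.2070 + 0.0341 = 10.3925 ≈ 10.393
Degrees of freedom = 4 − 1 = 3; critical value at α = 0.05 is 7.815.
Since 10.393 > 7.815, we reject the null hypothesis — the data do not fit the 9:3:3:1 ratio.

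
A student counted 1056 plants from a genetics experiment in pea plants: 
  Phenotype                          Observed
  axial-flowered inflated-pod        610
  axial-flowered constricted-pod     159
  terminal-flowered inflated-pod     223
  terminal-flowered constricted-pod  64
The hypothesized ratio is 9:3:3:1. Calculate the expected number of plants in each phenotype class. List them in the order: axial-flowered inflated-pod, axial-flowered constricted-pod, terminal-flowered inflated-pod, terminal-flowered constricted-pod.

594, 198, 198, 66

Total ratio parts = 16. Expected numbers out of 1056:
  axial-flowered inflated-pod: 1056 × 9/16 = 594
  axial-flowered constricted-pod: 1056 × 3/16 = 198
  terminal-flowered inflated-pod: 1056 × 3/16 = 198
  terminal-flowered constricted-pod: 1056 × 1/16 = 66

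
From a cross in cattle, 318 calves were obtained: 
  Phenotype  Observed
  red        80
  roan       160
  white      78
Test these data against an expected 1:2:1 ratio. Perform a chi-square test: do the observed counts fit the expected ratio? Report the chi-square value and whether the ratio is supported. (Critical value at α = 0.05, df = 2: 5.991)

0.038; consistent

Expected counts for N = 318 under a 1:2:1 ratio (total parts = 4):
  red: 318 × 1/4 = 79.5
  roan: 318 × 2/4 = 159
  white: 318 × 1/4 = 79.5
χ² = Σ (O − E)² / E
  red: (80 − 79.5)² / 79.5 = 0.0031
  roan: (160 − 159)² / 159 = 0.0063
  white: (78 − 79.5)² / 79.5 = 0.0283
χ² = 0.0031 + 0.0063 + 0.0283 = 0.0377 ≈ 0.038
Degrees of freedom = 3 − 1 = 2; critical value at α = 0.05 is 5.991.
Since 0.038 < 5.991, we fail to reject the null hypothesis — the data are consistent with the 1:2:1 ratio.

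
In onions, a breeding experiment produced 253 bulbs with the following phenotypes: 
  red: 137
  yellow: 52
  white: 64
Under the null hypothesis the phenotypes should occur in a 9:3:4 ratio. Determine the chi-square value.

Expected counts for N = 253 under a 9:3:4 ratio (total parts = 16):
  red: 253 × 9/16 = 142.3125
  yellow: 253 × 3/16 = 47.4375
  white: 253 × 4/16 = 63.25
χ² = Σ (O − E)² / E
  red: (137 − 142.3125)² / 142.3125 = 0.1983
  yellow: (52 − 47.4375)² / 47.4375 = 0.4388
  white: (64 − 63.25)² / 63.25 = 0.0089
χ² = 0.1983 + 0.4388 + 0.0089 = 0.646

0.646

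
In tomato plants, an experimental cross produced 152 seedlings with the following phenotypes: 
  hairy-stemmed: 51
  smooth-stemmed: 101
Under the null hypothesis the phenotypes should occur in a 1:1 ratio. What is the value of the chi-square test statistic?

Total ratio parts = 2. Expected numbers out of 152:
  hairy-stemmed: 152 × 1/2 = 76
  smooth-stemmed: 152 × 1/2 = 76
χ² = Σ (O − E)² / E
  hairy-stemmed: (51 − 76)² / 76 = 8.2237
  smooth-stemmed: (101 − 76)² / 76 = 8.2237
χ² = 8.2237 + 8.2237 = 16.4474 ≈ 16.447

16.447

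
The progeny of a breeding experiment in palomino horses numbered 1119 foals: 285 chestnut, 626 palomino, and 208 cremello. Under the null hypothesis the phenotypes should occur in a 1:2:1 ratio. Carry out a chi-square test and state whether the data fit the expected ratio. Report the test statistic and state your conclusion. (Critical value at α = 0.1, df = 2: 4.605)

The 1:2:1 ratio has 4 parts, so with N = 1119 the expected counts are:
  chestnut: 1119 × 1/4 = 279.75
  palomino: 1119 × 2/4 = 559.5
  cremello: 1119 × 1/4 = 279.75
χ² = Σ (O − E)² / E
  chestnut: (285 − 279.75)² / 279.75 = 0.0985
  palomino: (626 − 559.5)² / 559.5 = 7.9039
  cremello: (208 − 279.75)² / 279.75 = 18.4024
χ² = 0.0985 + 7.9039 + 18.4024 = 26.4048 ≈ 26.405
Degrees of freedom = 3 − 1 = 2; critical value at α = 0.1 is 4.605.
Since 26.405 > 4.605, we reject the null hypothesis — the data do not fit the 1:2:1 ratio.

26.405; not consistent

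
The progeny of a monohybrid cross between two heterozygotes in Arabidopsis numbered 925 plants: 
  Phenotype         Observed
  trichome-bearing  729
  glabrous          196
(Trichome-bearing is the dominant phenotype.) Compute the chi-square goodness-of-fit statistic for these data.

For a monohybrid cross between heterozygotes with complete dominance, the expected phenotypic ratio is 3:1.
Total ratio parts = 4. Expected numbers out of 925:
  trichome-bearing: 925 × 3/4 = 693.75
  glabrous: 925 × 1/4 = 231.25
χ² = Σ (O − E)² / E
  trichome-bearing: (729 − 693.75)² / 693.75 = 1.7911
  glabrous: (196 − 231.25)² / 231.25 = 5.3732
χ² = 1.7911 + 5.3732 = 7.1643 ≈ 7.164

7.164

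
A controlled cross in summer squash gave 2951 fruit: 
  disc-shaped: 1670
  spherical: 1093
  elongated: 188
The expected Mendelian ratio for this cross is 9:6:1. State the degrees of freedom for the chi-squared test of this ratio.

2

A goodness-of-fit test with 3 phenotype classes has df = 3 − 1 = 2.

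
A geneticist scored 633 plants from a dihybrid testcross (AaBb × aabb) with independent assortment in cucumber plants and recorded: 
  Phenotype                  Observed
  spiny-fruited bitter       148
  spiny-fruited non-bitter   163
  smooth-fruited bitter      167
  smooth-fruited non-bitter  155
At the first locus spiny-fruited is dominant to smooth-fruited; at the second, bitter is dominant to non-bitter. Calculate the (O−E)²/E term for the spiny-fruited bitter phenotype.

0.664

A dihybrid testcross with independent assortment gives a 1:1:1:1 ratio.
Expected counts for N = 633 under a 1:1:1:1 ratio (total parts = 4):
  spiny-fruited bitter: 633 × 1/4 = 158.25
  spiny-fruited non-bitter: 633 × 1/4 = 158.25
  smooth-fruited bitter: 633 × 1/4 = 158.25
  smooth-fruited non-bitter: 633 × 1/4 = 158.25
Contribution of spiny-fruited bitter: (148 − 158.25)² / 158.25 = 0.6639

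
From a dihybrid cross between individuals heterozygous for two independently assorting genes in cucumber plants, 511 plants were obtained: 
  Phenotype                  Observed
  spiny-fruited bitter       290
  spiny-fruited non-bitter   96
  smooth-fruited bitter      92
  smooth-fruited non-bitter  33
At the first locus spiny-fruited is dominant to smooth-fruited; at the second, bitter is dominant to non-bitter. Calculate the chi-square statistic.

0.210

A dihybrid F₂ with independent assortment and complete dominance at both loci gives a 9:3:3:1 phenotypic ratio.
The 9:3:3:1 ratio has 16 parts, so with N = 511 the expected counts are:
  spiny-fruited bitter: 511 × 9/16 = 287.4375
  spiny-fruited non-bitter: 511 × 3/16 = 95.8125
  smooth-fruited bitter: 511 × 3/16 = 95.8125
  smooth-fruited non-bitter: 511 × 1/16 = 31.9375
χ² = Σ (O − E)² / E
  spiny-fruited bitter: (290 − 287.4375)² / 287.4375 = 0.0228
  spiny-fruited non-bitter: (96 − 95.8125)² / 95.8125 = 0.0004
  smooth-fruited bitter: (92 − 95.8125)² / 95.8125 = 0.1517
  smooth-fruited non-bitter: (33 − 31.9375)² / 31.9375 = 0.0353
χ² = 0.0228 + 0.0004 + 0.1517 + 0.0353 = 0.2102 ≈ 0.210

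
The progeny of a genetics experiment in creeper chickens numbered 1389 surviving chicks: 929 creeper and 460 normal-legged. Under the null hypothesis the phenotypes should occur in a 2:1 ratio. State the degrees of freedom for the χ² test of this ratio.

A goodness-of-fit test with 2 phenotype classes has df = 2 − 1 = 1.

1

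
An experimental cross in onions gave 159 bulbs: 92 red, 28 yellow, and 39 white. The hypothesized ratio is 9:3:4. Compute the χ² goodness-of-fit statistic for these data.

Under the 9:3:4 hypothesis (Σ ratio = 16, N = 159):
  red: 159 × 9/16 = 89.4375
  yellow: 159 × 3/16 = 29.8125
  white: 159 × 4/16 = 39.75
χ² = Σ (O − E)² / E
  red: (92 − 89.4375)² / 89.4375 = 0.0734
  yellow: (28 − 29.8125)² / 29.8125 = 0.1102
  white: (39 − 39.75)² / 39.75 = 0.0142
χ² = 0.0734 + 0.1102 + 0.0142 = 0.1978 ≈ 0.198

0.198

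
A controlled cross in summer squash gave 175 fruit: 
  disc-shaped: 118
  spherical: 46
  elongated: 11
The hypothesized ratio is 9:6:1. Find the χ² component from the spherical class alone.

5.869

The 9:6:1 ratio has 16 parts, so with N = 175 the expected counts are:
  disc-shaped: 175 × 9/16 = 98.4375
  spherical: 175 × 6/16 = 65.625
  elongated: 175 × 1/16 = 10.9375
Contribution of spherical: (46 − 65.625)² / 65.625 = 5.8688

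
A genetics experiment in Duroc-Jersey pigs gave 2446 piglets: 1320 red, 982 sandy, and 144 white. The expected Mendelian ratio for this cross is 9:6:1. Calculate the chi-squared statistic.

7.355

Total ratio parts = 16. Expected numbers out of 2446:
  red: 2446 × 9/16 = 1375.875
  sandy: 2446 × 6/16 = 917.25
  white: 2446 × 1/16 = 152.875
χ² = Σ (O − E)² / E
  red: (1320 − 1375.875)² / 1375.875 = 2.2691
  sandy: (982 − 917.25)² / 917.25 = 4.5708
  white: (144 − 152.875)² / 152.875 = 0.5152
χ² = 2.2691 + 4.5708 + 0.5152 = 7.3551 ≈ 7.355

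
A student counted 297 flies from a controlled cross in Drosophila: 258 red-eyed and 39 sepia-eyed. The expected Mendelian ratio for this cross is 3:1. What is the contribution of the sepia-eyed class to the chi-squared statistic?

The 3:1 ratio has 4 parts, so with N = 297 the expected counts are:
  red-eyed: 297 × 3/4 = 222.75
  sepia-eyed: 297 × 1/4 = 74.25
Contribution of sepia-eyed: (39 − 74.25)² / 74.25 = 16.7348

16.735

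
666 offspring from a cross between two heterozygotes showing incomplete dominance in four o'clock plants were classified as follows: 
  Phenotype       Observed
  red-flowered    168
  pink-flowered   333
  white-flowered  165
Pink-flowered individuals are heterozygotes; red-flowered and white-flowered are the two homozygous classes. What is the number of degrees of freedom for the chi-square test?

With incomplete dominance, a heterozygote × heterozygote cross gives a 1:2:1 phenotypic ratio.
A goodness-of-fit test with 3 phenotype classes has df = 3 − 1 = 2.

2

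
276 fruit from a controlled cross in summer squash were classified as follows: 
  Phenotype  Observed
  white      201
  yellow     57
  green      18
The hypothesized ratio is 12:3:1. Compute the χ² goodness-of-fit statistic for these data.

Under the 12:3:1 hypothesis (Σ ratio = 16, N = 276):
  white: 276 × 12/16 = 207
  yellow: 276 × 3/16 = 51.75
  green: 276 × 1/16 = 17.25
χ² = Σ (O − E)² / E
  white: (201 − 207)² / 207 = 0.1739
  yellow: (57 − 51.75)² / 51.75 = 0.5326
  green: (18 − 17.25)² / 17.25 = 0.0326
χ² = 0.1739 + 0.5326 + 0.0326 = 0.7391 ≈ 0.739

0.739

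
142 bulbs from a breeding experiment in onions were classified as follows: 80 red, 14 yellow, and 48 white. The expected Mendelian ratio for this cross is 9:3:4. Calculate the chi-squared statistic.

The 9:3:4 ratio has 16 parts, so with N = 142 the expected counts are:
  red: 142 × 9/16 = 79.875
  yellow: 142 × 3/16 = 26.625
  white: 142 × 4/16 = 35.5
χ² = Σ (O − E)² / E
  red: (80 − 79.875)² / 79.875 = 0.0002
  yellow: (14 − 26.625)² / 26.625 = 5.9865
  white: (48 − 35.5)² / 35.5 = 4.4014
χ² = 0.0002 + 5.9865 + 4.4014 = 10.3881 ≈ 10.388

10.388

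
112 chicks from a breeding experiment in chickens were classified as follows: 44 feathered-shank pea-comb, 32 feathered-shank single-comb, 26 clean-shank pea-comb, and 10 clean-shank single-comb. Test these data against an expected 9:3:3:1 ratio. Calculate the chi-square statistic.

13.968

Expected counts for N = 112 under a 9:3:3:1 ratio (total parts = 16):
  feathered-shank pea-comb: 112 × 9/16 = 63
  feathered-shank single-comb: 112 × 3/16 = 21
  clean-shank pea-comb: 112 × 3/16 = 21
  clean-shank single-comb: 112 × 1/16 = 7
χ² = Σ (O − E)² / E
  feathered-shank pea-comb: (44 − 63)² / 63 = 5.7302
  feathered-shank single-comb: (32 − 21)² / 21 = 5.7619
  clean-shank pea-comb: (26 − 21)² / 21 = 1.1905
  clean-shank single-comb: (10 − 7)² / 7 = 1.2857
χ² = 5.7302 + 5.7619 + 1.1905 + 1.2857 = 13.9683 ≈ 13.968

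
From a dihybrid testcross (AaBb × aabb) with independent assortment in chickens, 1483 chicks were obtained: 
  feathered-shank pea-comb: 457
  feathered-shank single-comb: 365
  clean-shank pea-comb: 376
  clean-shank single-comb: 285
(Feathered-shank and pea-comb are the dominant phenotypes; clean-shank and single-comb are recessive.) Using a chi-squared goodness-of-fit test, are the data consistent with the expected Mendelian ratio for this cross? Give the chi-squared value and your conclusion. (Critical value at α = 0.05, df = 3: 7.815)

40.061; not consistent

A dihybrid testcross with independent assortment gives a 1:1:1:1 ratio.
The 1:1:1:1 ratio has 4 parts, so with N = 1483 the expected counts are:
  feathered-shank pea-comb: 1483 × 1/4 = 370.75
  feathered-shank single-comb: 1483 × 1/4 = 370.75
  clean-shank pea-comb: 1483 × 1/4 = 370.75
  clean-shank single-comb: 1483 × 1/4 = 370.75
χ² = Σ (O − E)² / E
  feathered-shank pea-comb: (457 − 370.75)² / 370.75 = 20.0649
  feathered-shank single-comb: (365 − 370.75)² / 370.75 = 0.0892
  clean-shank pea-comb: (376 − 370.75)² / 370.75 = 0.0743
  clean-shank single-comb: (285 − 370.75)² / 370.75 = 19.8329
χ² = 20.0649 + 0.0892 + 0.0743 + 19.8329 = 40.0613 ≈ 40.061
Degrees of freedom = 4 − 1 = 3; critical value at α = 0.05 is 7.815.
Since 40.061 > 7.815, we reject the null hypothesis — the data do not fit the 1:1:1:1 ratio.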